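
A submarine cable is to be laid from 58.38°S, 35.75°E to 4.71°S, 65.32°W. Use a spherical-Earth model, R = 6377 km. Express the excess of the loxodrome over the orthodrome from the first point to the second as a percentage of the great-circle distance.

5.3%

Great circle: σ = 1.6012 rad → d_gc = Rσ = 10210.9 km
Rhumb: Δφ = +0.9367, Δλ = -1.7640, Δψ = +1.1794, q = Δφ/Δψ = 0.7942 → d_rh = R√(Δφ²+q²Δλ²) = 10747.0 km
Excess = (10747.0 − 10210.9) / 10210.9 = 536.1 / 10210.9 = 5.2503% ≈ 5.3%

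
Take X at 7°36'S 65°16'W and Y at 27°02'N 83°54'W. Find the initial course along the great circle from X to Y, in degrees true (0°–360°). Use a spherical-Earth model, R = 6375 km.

θ = atan2( sin Δλ·cos φ₂ ,  cos φ₁ sin φ₂ − sin φ₁ cos φ₂ cos Δλ )
  = atan2(-0.2846, +0.5621) = 333.15°

333.1°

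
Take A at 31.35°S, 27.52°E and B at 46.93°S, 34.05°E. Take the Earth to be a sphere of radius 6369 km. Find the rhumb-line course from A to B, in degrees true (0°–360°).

Δψ = ln[tan(π/4+φ₂/2)/tan(π/4+φ₁/2)] = -0.3531
Δλ = +0.1140 rad (taken the short way round)
course = atan2(Δλ, Δψ) = 162.11°

162.1°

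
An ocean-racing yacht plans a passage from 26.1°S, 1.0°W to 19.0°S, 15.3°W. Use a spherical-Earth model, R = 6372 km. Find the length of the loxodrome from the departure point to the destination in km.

1666 km

Δψ = ln[tan(π/4+φ₂/2)/tan(π/4+φ₁/2)] = +0.1343;  Δφ = +0.1239 rad,  Δλ = -0.2496 rad
q = Δφ/Δψ = 0.9228
d = R·√(Δφ² + q²Δλ²) = 6372·0.26152 = 1666 km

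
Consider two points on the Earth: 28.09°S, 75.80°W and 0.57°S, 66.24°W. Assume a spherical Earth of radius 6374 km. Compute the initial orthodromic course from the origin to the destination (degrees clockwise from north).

N = sin Δλ·cos φ₂ = +0.1661;  D = cos φ₁ sin φ₂ − sin φ₁ cos φ₂ cos Δλ = +0.4555
initial course = atan2(N, D) = 20.03°

20.0°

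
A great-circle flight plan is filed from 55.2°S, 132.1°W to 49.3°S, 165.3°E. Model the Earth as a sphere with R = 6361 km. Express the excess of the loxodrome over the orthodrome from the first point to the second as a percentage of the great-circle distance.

3.3%

Great circle: σ = 0.6537 rad → d_gc = Rσ = 4158.5 km
Rhumb: Δφ = +0.1030, Δλ = -1.0926, Δψ = +0.1685, q = Δφ/Δψ = 0.6110 → d_rh = R√(Δφ²+q²Δλ²) = 4296.9 km
Excess = (4296.9 − 4158.5) / 4158.5 = 138.4 / 4158.5 = 3.33% ≈ 3.3%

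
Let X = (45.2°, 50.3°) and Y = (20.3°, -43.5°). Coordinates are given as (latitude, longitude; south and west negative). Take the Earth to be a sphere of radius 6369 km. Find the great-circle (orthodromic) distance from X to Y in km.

Haversine: a = sin²(Δφ/2)+cos φ₁ cos φ₂ sin²(Δλ/2) = 0.39881;  σ = 2·atan2(√a,√(1−a))
σ = 78.324° → d = Rσ = 6369·1.36701 = 8706 km

8706 km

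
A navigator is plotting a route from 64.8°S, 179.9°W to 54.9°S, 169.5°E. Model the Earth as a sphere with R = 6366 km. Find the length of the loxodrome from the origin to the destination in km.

Δψ = ln[tan(π/4+φ₂/2)/tan(π/4+φ₁/2)] = +0.3470;  Δφ = +0.1728 rad,  Δλ = -0.1850 rad
q = Δφ/Δψ = 0.4979
d = R·√(Δφ² + q²Δλ²) = 6366·0.19581 = 1247 km

1247 km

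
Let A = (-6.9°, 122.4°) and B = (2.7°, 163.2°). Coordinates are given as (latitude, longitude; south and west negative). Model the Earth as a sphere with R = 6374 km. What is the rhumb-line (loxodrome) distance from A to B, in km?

Rhumb course C = atan2(Δλ, Δψ) with Δψ = ln[tan(π/4+φ₂/2)/tan(π/4+φ₁/2)] = +0.1679, Δλ = +0.7121 → C = 76.74°
d = R·|Δφ| / |cos C| = 6374·0.16755 / 0.22944 = 4655 km

4655 km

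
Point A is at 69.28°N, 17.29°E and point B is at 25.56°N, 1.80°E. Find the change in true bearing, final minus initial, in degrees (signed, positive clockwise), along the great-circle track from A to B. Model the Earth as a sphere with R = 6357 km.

Initial bearing θ₁ = atan2(sin Δλ cos φ₂, cos φ₁ sin φ₂ − sin φ₁ cos φ₂ cos Δλ) = 200.04°
Final bearing θ₂ = (initial bearing from the destination back to the start) + 180° = 187.72°
Δθ = θ₂ − θ₁ = -12.3°

-12.3°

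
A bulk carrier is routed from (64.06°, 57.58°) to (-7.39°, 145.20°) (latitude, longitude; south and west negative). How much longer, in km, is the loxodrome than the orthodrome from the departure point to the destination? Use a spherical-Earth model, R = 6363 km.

Great circle: cos σ = sin φ₁ sin φ₂ + cos φ₁ cos φ₂ cos Δλ,  σ = 1.6686 rad → d_gc = 10617.3 km
Rhumb line: Δψ = -1.5976, q = Δφ/Δψ = 0.7806, d_rh = R√(Δφ²+q²Δλ²) = 10984.1 km
Excess = 10984.1 − 10617.3 = 366.8 ≈ 367 km

367 km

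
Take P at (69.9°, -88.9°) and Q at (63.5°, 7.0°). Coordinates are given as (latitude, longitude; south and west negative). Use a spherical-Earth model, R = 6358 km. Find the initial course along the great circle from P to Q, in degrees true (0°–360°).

N = sin Δλ·cos φ₂ = +0.4438;  D = cos φ₁ sin φ₂ − sin φ₁ cos φ₂ cos Δλ = +0.3506
initial course = atan2(N, D) = 51.69°

51.7°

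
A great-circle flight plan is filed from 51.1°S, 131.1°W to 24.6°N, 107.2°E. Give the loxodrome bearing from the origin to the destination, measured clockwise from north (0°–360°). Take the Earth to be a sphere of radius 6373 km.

304.9°

Δψ = ln[tan(π/4+φ₂/2)/tan(π/4+φ₁/2)] = +1.4841
Δλ = -2.1241 rad (taken the short way round)
course = atan2(Δλ, Δψ) = 304.94°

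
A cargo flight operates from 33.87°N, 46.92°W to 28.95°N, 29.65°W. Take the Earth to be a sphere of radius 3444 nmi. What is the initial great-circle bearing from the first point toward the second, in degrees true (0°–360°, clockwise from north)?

θ = atan2( sin Δλ·cos φ₂ ,  cos φ₁ sin φ₂ − sin φ₁ cos φ₂ cos Δλ )
  = atan2(+0.2598, -0.0638) = 103.79°

103.8°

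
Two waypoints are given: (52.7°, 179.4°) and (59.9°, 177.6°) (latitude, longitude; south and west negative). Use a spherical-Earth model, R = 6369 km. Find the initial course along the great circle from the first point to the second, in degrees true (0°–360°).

352.8°

θ = atan2( sin Δλ·cos φ₂ ,  cos φ₁ sin φ₂ − sin φ₁ cos φ₂ cos Δλ )
  = atan2(-0.0158, +0.1255) = 352.85°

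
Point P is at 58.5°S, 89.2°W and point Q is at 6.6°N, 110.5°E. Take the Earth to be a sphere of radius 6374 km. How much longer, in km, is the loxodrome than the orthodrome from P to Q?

2352 km

Great circle: cos σ = sin φ₁ sin φ₂ + cos φ₁ cos φ₂ cos Δλ,  σ = 2.1977 rad → d_gc = 14008.3 km
Rhumb line: Δψ = +1.3812, q = Δφ/Δψ = 0.8226, d_rh = R√(Δφ²+q²Δλ²) = 16360.2 km
Excess = 16360.2 − 14008.3 = 2351.9 ≈ 2352 km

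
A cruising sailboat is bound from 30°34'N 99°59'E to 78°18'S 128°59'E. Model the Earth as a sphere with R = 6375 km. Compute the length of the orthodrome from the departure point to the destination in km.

Haversine: a = sin²(Δφ/2)+cos φ₁ cos φ₂ sin²(Δλ/2) = 0.67263;  σ = 2·atan2(√a,√(1−a))
σ = 110.198° → d = Rσ = 6375·1.92331 = 12261 km

12261 km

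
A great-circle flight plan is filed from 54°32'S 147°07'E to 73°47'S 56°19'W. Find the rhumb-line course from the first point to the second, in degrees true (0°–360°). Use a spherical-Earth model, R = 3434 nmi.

106.5°

Δψ = ln[tan(π/4+φ₂/2)/tan(π/4+φ₁/2)] = -0.8085
Δλ = +2.7326 rad (taken the short way round)
course = atan2(Δλ, Δψ) = 106.48°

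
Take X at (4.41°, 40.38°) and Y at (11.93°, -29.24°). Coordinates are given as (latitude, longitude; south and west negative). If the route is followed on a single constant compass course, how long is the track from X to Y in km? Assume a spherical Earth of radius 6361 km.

7691 km

Δψ = ln[tan(π/4+φ₂/2)/tan(π/4+φ₁/2)] = +0.1327;  Δφ = +0.1312 rad,  Δλ = -1.2151 rad
q = Δφ/Δψ = 0.9891
d = R·√(Δφ² + q²Δλ²) = 6361·1.20901 = 7691 km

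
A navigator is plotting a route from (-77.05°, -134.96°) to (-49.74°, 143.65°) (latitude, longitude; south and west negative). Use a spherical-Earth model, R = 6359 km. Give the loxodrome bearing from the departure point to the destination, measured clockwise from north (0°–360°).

309.5°

Meridional parts: M(φ₁)=-2.1760, M(φ₂)=-1.0036 → ΔM = +1.1724;  Δλ = -1.4205 rad
tan C = Δλ / ΔM = -1.2117 → C = 309.53°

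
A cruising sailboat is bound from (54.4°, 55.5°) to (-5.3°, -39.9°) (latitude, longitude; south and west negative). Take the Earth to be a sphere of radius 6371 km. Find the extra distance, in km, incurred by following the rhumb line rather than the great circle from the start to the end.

Great circle: cos σ = sin φ₁ sin φ₂ + cos φ₁ cos φ₂ cos Δλ,  σ = 1.7008 rad → d_gc = 10835.9 km
Rhumb line: Δψ = -1.2287, q = Δφ/Δψ = 0.8480, d_rh = R√(Δφ²+q²Δλ²) = 11179.7 km
Excess = 11179.7 − 10835.9 = 343.8 ≈ 344 km

344 km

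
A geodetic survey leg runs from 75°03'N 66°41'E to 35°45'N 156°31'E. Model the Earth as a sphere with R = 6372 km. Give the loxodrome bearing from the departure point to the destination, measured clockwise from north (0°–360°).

Meridional parts: M(φ₁)=+2.0310, M(φ₂)=+0.6689 → ΔM = -1.3621;  Δλ = +1.5679 rad
tan C = Δλ / ΔM = -1.1511 → C = 130.98°

131.0°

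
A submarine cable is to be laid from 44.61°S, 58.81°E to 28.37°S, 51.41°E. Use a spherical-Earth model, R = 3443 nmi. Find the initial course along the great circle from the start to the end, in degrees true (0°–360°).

N = sin Δλ·cos φ₂ = -0.1133;  D = cos φ₁ sin φ₂ − sin φ₁ cos φ₂ cos Δλ = +0.2745
initial course = atan2(N, D) = 337.57°

337.6°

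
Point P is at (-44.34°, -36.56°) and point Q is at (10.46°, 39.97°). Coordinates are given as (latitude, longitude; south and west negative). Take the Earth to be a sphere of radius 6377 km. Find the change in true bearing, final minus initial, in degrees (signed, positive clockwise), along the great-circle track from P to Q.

At departure: θ₁ = atan2(sin Δλ cos φ₂, cos φ₁ sin φ₂ − sin φ₁ cos φ₂ cos Δλ) = 73.13°
At arrival: θ₂ = atan2(sin Δλ cos φ₁, −cos φ₂ sin φ₁ + sin φ₂ cos φ₁ cos Δλ) = 44.11°
Δθ = θ₂ − θ₁ = -29.0°

-29.0°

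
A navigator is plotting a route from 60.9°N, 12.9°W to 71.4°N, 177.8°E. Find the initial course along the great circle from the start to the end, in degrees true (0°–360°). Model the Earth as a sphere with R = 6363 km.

355.4°

N = sin Δλ·cos φ₂ = -0.0592;  D = cos φ₁ sin φ₂ − sin φ₁ cos φ₂ cos Δλ = +0.7348
initial course = atan2(N, D) = 355.39°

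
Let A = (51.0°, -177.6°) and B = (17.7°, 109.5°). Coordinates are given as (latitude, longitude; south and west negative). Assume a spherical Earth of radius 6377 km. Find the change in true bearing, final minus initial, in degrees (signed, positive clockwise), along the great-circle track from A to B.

At departure: θ₁ = atan2(sin Δλ cos φ₂, cos φ₁ sin φ₂ − sin φ₁ cos φ₂ cos Δλ) = 268.34°
At arrival: θ₂ = atan2(sin Δλ cos φ₁, −cos φ₂ sin φ₁ + sin φ₂ cos φ₁ cos Δλ) = 221.32°
Δθ = θ₂ − θ₁ = -47.0°

-47.0°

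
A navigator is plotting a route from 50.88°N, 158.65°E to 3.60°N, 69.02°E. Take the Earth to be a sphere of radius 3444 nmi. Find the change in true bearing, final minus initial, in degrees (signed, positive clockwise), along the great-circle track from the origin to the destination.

At departure: θ₁ = atan2(sin Δλ cos φ₂, cos φ₁ sin φ₂ − sin φ₁ cos φ₂ cos Δλ) = 271.99°
At arrival: θ₂ = atan2(sin Δλ cos φ₁, −cos φ₂ sin φ₁ + sin φ₂ cos φ₁ cos Δλ) = 219.18°
Δθ = θ₂ − θ₁ = -52.8°

-52.8°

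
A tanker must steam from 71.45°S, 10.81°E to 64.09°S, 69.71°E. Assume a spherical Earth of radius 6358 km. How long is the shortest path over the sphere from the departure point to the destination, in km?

cos σ = sin φ₁ sin φ₂ + cos φ₁ cos φ₂ cos Δλ
      = sin(-71.45°)sin(-64.09°) + cos(-71.45°)cos(-64.09°)cos(58.90°) = 0.9246
σ = 22.399° → d = Rσ = 6358·0.39093 = 2486 km

2486 km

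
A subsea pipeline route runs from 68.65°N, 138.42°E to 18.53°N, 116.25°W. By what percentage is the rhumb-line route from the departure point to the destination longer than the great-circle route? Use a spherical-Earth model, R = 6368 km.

8.9%

Great circle: σ = 1.3646 rad → d_gc = Rσ = 8689.8 km
Rhumb: Δφ = -0.8748, Δλ = +1.8384, Δψ = -1.3395, q = Δφ/Δψ = 0.6531 → d_rh = R√(Δφ²+q²Δλ²) = 9459.4 km
Excess = (9459.4 − 8689.8) / 8689.8 = 769.6 / 8689.8 = 8.86% ≈ 8.9%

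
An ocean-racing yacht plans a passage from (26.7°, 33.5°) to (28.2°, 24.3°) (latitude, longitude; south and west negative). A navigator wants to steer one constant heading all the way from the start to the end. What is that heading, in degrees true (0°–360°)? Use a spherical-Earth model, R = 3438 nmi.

Δψ = ln[tan(π/4+φ₂/2)/tan(π/4+φ₁/2)] = +0.0295
Δλ = -0.1606 rad (taken the short way round)
course = atan2(Δλ, Δψ) = 280.41°

280.4°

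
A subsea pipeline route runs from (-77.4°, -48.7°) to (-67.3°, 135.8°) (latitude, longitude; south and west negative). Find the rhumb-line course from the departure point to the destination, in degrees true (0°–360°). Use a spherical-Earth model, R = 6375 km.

281.0°

Meridional parts: M(φ₁)=-2.2036, M(φ₂)=-1.6058 → ΔM = +0.5978;  Δλ = -3.0631 rad
tan C = Δλ / ΔM = -5.1236 → C = 281.04°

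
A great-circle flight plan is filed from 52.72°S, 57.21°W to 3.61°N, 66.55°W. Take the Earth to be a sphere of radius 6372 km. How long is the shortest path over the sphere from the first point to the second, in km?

6326 km

cos σ = sin φ₁ sin φ₂ + cos φ₁ cos φ₂ cos Δλ
      = sin(-52.72°)sin(3.61°) + cos(-52.72°)cos(3.61°)cos(-9.34°) = 0.5464
σ = 56.880° → d = Rσ = 6372·0.99274 = 6326 km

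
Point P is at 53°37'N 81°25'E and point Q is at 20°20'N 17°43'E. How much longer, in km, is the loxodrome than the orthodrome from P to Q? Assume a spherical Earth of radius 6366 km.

139 km

Great circle: cos σ = sin φ₁ sin φ₂ + cos φ₁ cos φ₂ cos Δλ,  σ = 1.0167 rad → d_gc = 6472.2 km
Rhumb line: Δψ = -0.7503, q = Δφ/Δψ = 0.7743, d_rh = R√(Δφ²+q²Δλ²) = 6610.9 km
Excess = 6610.9 − 6472.2 = 138.7 ≈ 139 km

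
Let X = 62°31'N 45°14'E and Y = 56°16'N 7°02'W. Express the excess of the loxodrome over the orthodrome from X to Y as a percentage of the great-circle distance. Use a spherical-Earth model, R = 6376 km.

Great circle: σ = 0.4632 rad → d_gc = Rσ = 2953.5 km
Rhumb: Δφ = -0.1091, Δλ = -0.9122, Δψ = -0.2150, q = Δφ/Δψ = 0.5075 → d_rh = R√(Δφ²+q²Δλ²) = 3032.4 km
Excess = (3032.4 − 2953.5) / 2953.5 = 78.9 / 2953.5 = 2.67% ≈ 2.7%

2.7%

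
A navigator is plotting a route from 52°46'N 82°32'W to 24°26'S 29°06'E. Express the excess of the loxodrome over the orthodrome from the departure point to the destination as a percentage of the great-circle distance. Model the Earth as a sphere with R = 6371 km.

Great circle: σ = 2.1322 rad → d_gc = Rσ = 13584.5 km
Rhumb: Δφ = -1.3474, Δλ = +1.9484, Δψ = -1.5281, q = Δφ/Δψ = 0.8818 → d_rh = R√(Δφ²+q²Δλ²) = 13910.1 km
Excess = (13910.1 − 13584.5) / 13584.5 = 325.6 / 13584.5 = 2.40% ≈ 2.4%

2.4%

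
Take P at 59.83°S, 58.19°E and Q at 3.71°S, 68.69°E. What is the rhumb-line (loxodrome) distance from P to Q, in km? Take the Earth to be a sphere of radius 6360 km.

6296 km

Rhumb course C = atan2(Δλ, Δψ) with Δψ = ln[tan(π/4+φ₂/2)/tan(π/4+φ₁/2)] = +1.2462, Δλ = +0.1833 → C = 8.37°
d = R·|Δφ| / |cos C| = 6360·0.97948 / 0.98936 = 6296 km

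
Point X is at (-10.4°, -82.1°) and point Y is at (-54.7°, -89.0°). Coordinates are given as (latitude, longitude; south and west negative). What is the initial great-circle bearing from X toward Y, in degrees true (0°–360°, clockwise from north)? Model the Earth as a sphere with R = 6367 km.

185.7°

N = sin Δλ·cos φ₂ = -0.0694;  D = cos φ₁ sin φ₂ − sin φ₁ cos φ₂ cos Δλ = -0.6992
initial course = atan2(N, D) = 185.67°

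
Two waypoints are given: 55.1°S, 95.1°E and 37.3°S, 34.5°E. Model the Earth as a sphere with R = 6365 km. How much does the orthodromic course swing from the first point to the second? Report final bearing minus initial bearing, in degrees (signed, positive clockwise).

Initial bearing θ₁ = atan2(sin Δλ cos φ₂, cos φ₁ sin φ₂ − sin φ₁ cos φ₂ cos Δλ) = 267.81°
Final bearing θ₂ = (initial bearing from the destination back to the start) + 180° = 314.05°
Δθ = θ₂ − θ₁ = +46.2°

+46.2°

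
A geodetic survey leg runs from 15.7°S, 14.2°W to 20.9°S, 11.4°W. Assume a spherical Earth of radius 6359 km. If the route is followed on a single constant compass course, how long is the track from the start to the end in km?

Δψ = ln[tan(π/4+φ₂/2)/tan(π/4+φ₁/2)] = -0.0956;  Δφ = -0.0908 rad,  Δλ = +0.0489 rad
q = Δφ/Δψ = 0.9490
d = R·√(Δφ² + q²Δλ²) = 6359·0.10192 = 648 km

648 km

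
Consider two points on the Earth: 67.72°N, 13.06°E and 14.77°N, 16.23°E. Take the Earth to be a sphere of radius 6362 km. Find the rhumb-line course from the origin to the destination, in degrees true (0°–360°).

177.7°

Δψ = ln[tan(π/4+φ₂/2)/tan(π/4+φ₁/2)] = -1.3643
Δλ = +0.0553 rad (taken the short way round)
course = atan2(Δλ, Δψ) = 177.68°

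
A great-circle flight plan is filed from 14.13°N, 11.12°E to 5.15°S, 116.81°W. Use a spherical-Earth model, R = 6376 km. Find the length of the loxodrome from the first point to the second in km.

14287 km

Rhumb course C = atan2(Δλ, Δψ) with Δψ = ln[tan(π/4+φ₂/2)/tan(π/4+φ₁/2)] = -0.3392, Δλ = -2.2328 → C = 261.36°
d = R·|Δφ| / |cos C| = 6376·0.33650 / 0.15018 = 14287 km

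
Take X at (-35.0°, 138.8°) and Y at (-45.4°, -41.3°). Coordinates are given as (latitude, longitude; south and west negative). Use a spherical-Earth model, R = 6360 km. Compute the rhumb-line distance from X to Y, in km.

15245 km

Δψ = ln[tan(π/4+φ₂/2)/tan(π/4+φ₁/2)] = -0.2384;  Δφ = -0.1815 rad,  Δλ = +3.1398 rad
q = Δφ/Δψ = 0.7612
d = R·√(Δφ² + q²Δλ²) = 6360·2.39707 = 15245 km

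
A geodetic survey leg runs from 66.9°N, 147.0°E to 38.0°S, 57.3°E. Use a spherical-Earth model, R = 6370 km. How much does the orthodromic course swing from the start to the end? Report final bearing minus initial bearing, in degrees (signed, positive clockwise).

-44.3°

At departure: θ₁ = atan2(sin Δλ cos φ₂, cos φ₁ sin φ₂ − sin φ₁ cos φ₂ cos Δλ) = 252.71°
At arrival: θ₂ = atan2(sin Δλ cos φ₁, −cos φ₂ sin φ₁ + sin φ₂ cos φ₁ cos Δλ) = 208.38°
Δθ = θ₂ − θ₁ = -44.3°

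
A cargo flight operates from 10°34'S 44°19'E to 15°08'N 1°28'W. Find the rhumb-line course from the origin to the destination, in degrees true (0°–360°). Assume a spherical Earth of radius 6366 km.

299.5°

Meridional parts: M(φ₁)=-0.1855, M(φ₂)=+0.2673 → ΔM = +0.4527;  Δλ = -0.7991 rad
tan C = Δλ / ΔM = -1.7650 → C = 299.53°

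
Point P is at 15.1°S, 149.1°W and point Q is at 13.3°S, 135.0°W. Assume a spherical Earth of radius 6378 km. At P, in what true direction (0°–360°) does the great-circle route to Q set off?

84.3°

N = sin Δλ·cos φ₂ = +0.2371;  D = cos φ₁ sin φ₂ − sin φ₁ cos φ₂ cos Δλ = +0.0238
initial course = atan2(N, D) = 84.27°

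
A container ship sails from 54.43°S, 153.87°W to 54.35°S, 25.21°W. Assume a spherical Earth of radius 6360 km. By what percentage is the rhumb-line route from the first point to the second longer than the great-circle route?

Great circle: σ = 1.1050 rad → d_gc = Rσ = 7027.5 km
Rhumb: Δφ = +0.0014, Δλ = +2.2455, Δψ = +0.0024, q = Δφ/Δψ = 0.5823 → d_rh = R√(Δφ²+q²Δλ²) = 8315.7 km
Excess = (8315.7 − 7027.5) / 7027.5 = 1288.2 / 7027.5 = 18.33% ≈ 18.3%

18.3%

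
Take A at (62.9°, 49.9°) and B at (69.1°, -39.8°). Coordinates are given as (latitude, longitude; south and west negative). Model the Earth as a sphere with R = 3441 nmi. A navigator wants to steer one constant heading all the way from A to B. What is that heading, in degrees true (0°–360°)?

279.7°

Δψ = ln[tan(π/4+φ₂/2)/tan(π/4+φ₁/2)] = +0.2675
Δλ = -1.5656 rad (taken the short way round)
course = atan2(Δλ, Δψ) = 279.70°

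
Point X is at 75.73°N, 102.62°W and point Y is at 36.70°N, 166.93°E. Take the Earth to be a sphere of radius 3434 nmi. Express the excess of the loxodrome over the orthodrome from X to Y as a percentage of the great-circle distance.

Great circle: σ = 0.9550 rad → d_gc = Rσ = 3279.4 nmi
Rhumb: Δφ = -0.6812, Δλ = -1.5787, Δψ = -1.3886, q = Δφ/Δψ = 0.4906 → d_rh = R√(Δφ²+q²Δλ²) = 3541.9 nmi
Excess = (3541.9 − 3279.4) / 3279.4 = 262.5 / 3279.4 = 8.00% ≈ 8.0%

8.0%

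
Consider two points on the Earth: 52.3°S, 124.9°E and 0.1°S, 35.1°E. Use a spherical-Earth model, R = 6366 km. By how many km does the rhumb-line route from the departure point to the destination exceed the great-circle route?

Great circle: cos σ = sin φ₁ sin φ₂ + cos φ₁ cos φ₂ cos Δλ,  σ = 1.5673 rad → d_gc = 9977.3 km
Rhumb line: Δψ = +1.0729, q = Δφ/Δψ = 0.8491, d_rh = R√(Δφ²+q²Δλ²) = 10267.1 km
Excess = 10267.1 − 9977.3 = 289.8 ≈ 290 km

290 km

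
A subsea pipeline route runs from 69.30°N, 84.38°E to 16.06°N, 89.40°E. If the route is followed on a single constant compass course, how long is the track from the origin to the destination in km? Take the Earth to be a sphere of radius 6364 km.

5925 km

Δψ = ln[tan(π/4+φ₂/2)/tan(π/4+φ₁/2)] = -1.4162;  Δφ = -0.9292 rad,  Δλ = +0.0876 rad
q = Δφ/Δψ = 0.6561
d = R·√(Δφ² + q²Δλ²) = 6364·0.93099 = 5925 km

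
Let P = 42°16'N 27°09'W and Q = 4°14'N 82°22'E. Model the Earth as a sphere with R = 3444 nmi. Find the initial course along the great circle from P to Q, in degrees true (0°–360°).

73.5°

θ = atan2( sin Δλ·cos φ₂ ,  cos φ₁ sin φ₂ − sin φ₁ cos φ₂ cos Δλ )
  = atan2(+0.9400, +0.2787) = 73.48°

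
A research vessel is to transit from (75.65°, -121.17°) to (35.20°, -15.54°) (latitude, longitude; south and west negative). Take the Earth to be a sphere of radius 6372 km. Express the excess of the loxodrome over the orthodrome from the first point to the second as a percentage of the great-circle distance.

11.2%

Great circle: σ = 1.0427 rad → d_gc = Rσ = 6644.1 km
Rhumb: Δφ = -0.7060, Δλ = +1.8436, Δψ = -1.4153, q = Δφ/Δψ = 0.4988 → d_rh = R√(Δφ²+q²Δλ²) = 7387.6 km
Excess = (7387.6 − 6644.1) / 6644.1 = 743.5 / 6644.1 = 11.19% ≈ 11.2%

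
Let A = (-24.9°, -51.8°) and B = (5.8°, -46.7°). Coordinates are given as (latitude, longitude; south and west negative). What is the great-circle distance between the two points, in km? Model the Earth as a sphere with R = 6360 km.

3452 km

cos σ = sin φ₁ sin φ₂ + cos φ₁ cos φ₂ cos Δλ
      = sin(-24.90°)sin(5.80°) + cos(-24.90°)cos(5.80°)cos(5.10°) = 0.8563
σ = 31.099° → d = Rσ = 6360·0.54277 = 3452 km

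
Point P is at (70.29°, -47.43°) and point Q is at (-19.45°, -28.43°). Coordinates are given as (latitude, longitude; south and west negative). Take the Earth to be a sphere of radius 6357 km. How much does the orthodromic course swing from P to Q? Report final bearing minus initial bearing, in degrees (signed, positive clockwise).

At departure: θ₁ = atan2(sin Δλ cos φ₂, cos φ₁ sin φ₂ − sin φ₁ cos φ₂ cos Δλ) = 162.12°
At arrival: θ₂ = atan2(sin Δλ cos φ₁, −cos φ₂ sin φ₁ + sin φ₂ cos φ₁ cos Δλ) = 173.70°
Δθ = θ₂ − θ₁ = +11.6°

+11.6°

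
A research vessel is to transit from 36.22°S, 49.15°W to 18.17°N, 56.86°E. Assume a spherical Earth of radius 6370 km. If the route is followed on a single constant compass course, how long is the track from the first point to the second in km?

Rhumb course C = atan2(Δλ, Δψ) with Δψ = ln[tan(π/4+φ₂/2)/tan(π/4+φ₁/2)] = +1.0016, Δλ = +1.8502 → C = 61.57°
d = R·|Δφ| / |cos C| = 6370·0.94928 / 0.47606 = 12702 km

12702 km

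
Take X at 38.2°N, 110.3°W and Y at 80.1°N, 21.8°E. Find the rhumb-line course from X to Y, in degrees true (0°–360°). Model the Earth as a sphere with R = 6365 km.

Meridional parts: M(φ₁)=+0.7224, M(φ₂)=+2.4463 → ΔM = +1.7239;  Δλ = +2.3056 rad
tan C = Δλ / ΔM = +1.3374 → C = 53.21°

53.2°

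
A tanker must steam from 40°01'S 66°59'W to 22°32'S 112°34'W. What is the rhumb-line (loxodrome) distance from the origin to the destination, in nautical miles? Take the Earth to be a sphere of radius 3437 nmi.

2547 nmi

Δψ = ln[tan(π/4+φ₂/2)/tan(π/4+φ₁/2)] = +0.3595;  Δφ = +0.3051 rad,  Δλ = -0.7956 rad
q = Δφ/Δψ = 0.8489
d = R·√(Δφ² + q²Δλ²) = 3437·0.74109 = 2547 nmi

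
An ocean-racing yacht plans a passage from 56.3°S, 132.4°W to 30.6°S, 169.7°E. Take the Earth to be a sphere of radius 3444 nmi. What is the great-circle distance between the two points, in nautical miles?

Haversine: a = sin²(Δφ/2)+cos φ₁ cos φ₂ sin²(Δλ/2) = 0.16136;  σ = 2·atan2(√a,√(1−a))
σ = 47.368° → d = Rσ = 3444·0.82673 = 2847 nmi

2847 nmi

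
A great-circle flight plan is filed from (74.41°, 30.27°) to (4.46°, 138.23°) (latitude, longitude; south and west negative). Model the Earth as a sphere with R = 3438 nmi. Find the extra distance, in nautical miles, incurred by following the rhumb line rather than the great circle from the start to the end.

Great circle: cos σ = sin φ₁ sin φ₂ + cos φ₁ cos φ₂ cos Δλ,  σ = 1.5785 rad → d_gc = 5426.9 nmi
Rhumb line: Δψ = -1.9106, q = Δφ/Δψ = 0.6390, d_rh = R√(Δφ²+q²Δλ²) = 5895.1 nmi
Excess = 5895.1 − 5426.9 = 468.2 ≈ 468 nmi

468 nmi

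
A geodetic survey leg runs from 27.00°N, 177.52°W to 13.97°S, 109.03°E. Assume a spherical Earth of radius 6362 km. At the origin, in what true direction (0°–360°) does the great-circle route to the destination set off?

249.9°

θ = atan2( sin Δλ·cos φ₂ ,  cos φ₁ sin φ₂ − sin φ₁ cos φ₂ cos Δλ )
  = atan2(-0.9302, -0.3406) = 249.89°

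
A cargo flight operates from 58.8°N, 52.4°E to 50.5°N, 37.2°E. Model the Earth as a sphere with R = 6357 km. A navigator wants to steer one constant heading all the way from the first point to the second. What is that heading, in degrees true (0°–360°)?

Δψ = ln[tan(π/4+φ₂/2)/tan(π/4+φ₁/2)] = -0.2515
Δλ = -0.2653 rad (taken the short way round)
course = atan2(Δλ, Δψ) = 226.53°

226.5°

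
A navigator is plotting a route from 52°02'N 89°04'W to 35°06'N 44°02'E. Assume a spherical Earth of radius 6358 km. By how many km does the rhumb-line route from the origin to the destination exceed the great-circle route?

1467 km

Great circle: cos σ = sin φ₁ sin φ₂ + cos φ₁ cos φ₂ cos Δλ,  σ = 1.4612 rad → d_gc = 9290.1 km
Rhumb line: Δψ = -0.4121, q = Δφ/Δψ = 0.7171, d_rh = R√(Δφ²+q²Δλ²) = 10756.8 km
Excess = 10756.8 − 9290.1 = 1466.7 ≈ 1467 km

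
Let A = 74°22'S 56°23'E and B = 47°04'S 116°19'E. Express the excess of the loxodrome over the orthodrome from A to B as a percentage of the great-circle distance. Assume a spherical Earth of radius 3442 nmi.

3.6%

Great circle: σ = 0.6484 rad → d_gc = Rσ = 2231.9 nmi
Rhumb: Δφ = +0.4765, Δλ = +1.0460, Δψ = +1.0524, q = Δφ/Δψ = 0.4528 → d_rh = R√(Δφ²+q²Δλ²) = 2312.3 nmi
Excess = (2312.3 − 2231.9) / 2231.9 = 80.4 / 2231.9 = 3.60% ≈ 3.6%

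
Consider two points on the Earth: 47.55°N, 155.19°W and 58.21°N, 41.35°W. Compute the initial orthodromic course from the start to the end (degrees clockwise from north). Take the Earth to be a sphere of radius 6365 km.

33.4°

N = sin Δλ·cos φ₂ = +0.4819;  D = cos φ₁ sin φ₂ − sin φ₁ cos φ₂ cos Δλ = +0.7308
initial course = atan2(N, D) = 33.40°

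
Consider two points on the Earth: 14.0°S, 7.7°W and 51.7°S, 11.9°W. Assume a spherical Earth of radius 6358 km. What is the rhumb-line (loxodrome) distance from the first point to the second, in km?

4201 km

Rhumb course C = atan2(Δλ, Δψ) with Δψ = ln[tan(π/4+φ₂/2)/tan(π/4+φ₁/2)] = -0.8109, Δλ = -0.0733 → C = 185.17°
d = R·|Δφ| / |cos C| = 6358·0.65799 / 0.99594 = 4201 km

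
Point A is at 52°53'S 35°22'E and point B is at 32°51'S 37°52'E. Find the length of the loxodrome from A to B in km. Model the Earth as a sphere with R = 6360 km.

2233 km

Rhumb course C = atan2(Δλ, Δψ) with Δψ = ln[tan(π/4+φ₂/2)/tan(π/4+φ₁/2)] = +0.4838, Δλ = +0.0436 → C = 5.15°
d = R·|Δφ| / |cos C| = 6360·0.34965 / 0.99596 = 2233 km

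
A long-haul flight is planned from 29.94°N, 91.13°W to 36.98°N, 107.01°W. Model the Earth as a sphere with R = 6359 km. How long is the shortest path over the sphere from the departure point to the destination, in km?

1662 km

Haversine: a = sin²(Δφ/2)+cos φ₁ cos φ₂ sin²(Δλ/2) = 0.01698;  σ = 2·atan2(√a,√(1−a))
σ = 14.974° → d = Rσ = 6359·0.26135 = 1662 km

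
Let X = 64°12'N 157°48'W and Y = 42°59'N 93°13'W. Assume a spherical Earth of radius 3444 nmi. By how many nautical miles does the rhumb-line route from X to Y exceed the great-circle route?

Great circle: cos σ = sin φ₁ sin φ₂ + cos φ₁ cos φ₂ cos Δλ,  σ = 0.7220 rad → d_gc = 2486.6 nmi
Rhumb line: Δψ = -0.6415, q = Δφ/Δψ = 0.5773, d_rh = R√(Δφ²+q²Δλ²) = 2578.5 nmi
Excess = 2578.5 − 2486.6 = 91.9 ≈ 92 nmi

92 nmi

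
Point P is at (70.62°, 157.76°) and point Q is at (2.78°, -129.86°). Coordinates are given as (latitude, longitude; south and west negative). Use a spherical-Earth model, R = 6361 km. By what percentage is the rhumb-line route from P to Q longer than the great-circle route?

3.2%

Great circle: σ = 1.4242 rad → d_gc = Rσ = 9059.3 km
Rhumb: Δφ = -1.1840, Δλ = +1.2633, Δψ = -1.7190, q = Δφ/Δψ = 0.6888 → d_rh = R√(Δφ²+q²Δλ²) = 9346.7 km
Excess = (9346.7 − 9059.3) / 9059.3 = 287.4 / 9059.3 = 3.17% ≈ 3.2%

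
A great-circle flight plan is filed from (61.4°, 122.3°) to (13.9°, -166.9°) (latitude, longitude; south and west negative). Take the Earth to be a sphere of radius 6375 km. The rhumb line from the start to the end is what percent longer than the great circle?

2.9%

Great circle: σ = 1.1985 rad → d_gc = Rσ = 7640.6 km
Rhumb: Δφ = -0.8290, Δλ = +1.2357, Δψ = -1.1219, q = Δφ/Δψ = 0.7390 → d_rh = R√(Δφ²+q²Δλ²) = 7862.5 km
Excess = (7862.5 − 7640.6) / 7640.6 = 221.9 / 7640.6 = 2.90% ≈ 2.9%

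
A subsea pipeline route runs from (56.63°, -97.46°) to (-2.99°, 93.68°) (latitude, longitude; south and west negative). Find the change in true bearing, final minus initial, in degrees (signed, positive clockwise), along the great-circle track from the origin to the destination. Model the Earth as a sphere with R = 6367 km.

Initial bearing θ₁ = atan2(sin Δλ cos φ₂, cos φ₁ sin φ₂ − sin φ₁ cos φ₂ cos Δλ) = 346.27°
Final bearing θ₂ = (initial bearing from the destination back to the start) + 180° = 187.51°
Δθ = θ₂ − θ₁ = -158.8°

-158.8°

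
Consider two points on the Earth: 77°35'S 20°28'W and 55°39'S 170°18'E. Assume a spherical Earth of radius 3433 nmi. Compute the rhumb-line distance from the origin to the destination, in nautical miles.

3943 nmi

Rhumb course C = atan2(Δλ, Δψ) with Δψ = ln[tan(π/4+φ₂/2)/tan(π/4+φ₁/2)] = +1.0442, Δλ = -2.9537 → C = 289.47°
d = R·|Δφ| / |cos C| = 3433·0.38281 / 0.33332 = 3943 nmi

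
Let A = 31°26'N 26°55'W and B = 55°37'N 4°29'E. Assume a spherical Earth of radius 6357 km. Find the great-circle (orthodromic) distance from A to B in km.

Haversine: a = sin²(Δφ/2)+cos φ₁ cos φ₂ sin²(Δλ/2) = 0.07916;  σ = 2·atan2(√a,√(1−a))
σ = 32.683° → d = Rσ = 6357·0.57042 = 3626 km

3626 km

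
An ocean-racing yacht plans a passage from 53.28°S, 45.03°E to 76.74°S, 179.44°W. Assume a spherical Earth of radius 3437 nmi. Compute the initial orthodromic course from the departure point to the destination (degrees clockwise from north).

167.3°

N = sin Δλ·cos φ₂ = +0.1607;  D = cos φ₁ sin φ₂ − sin φ₁ cos φ₂ cos Δλ = -0.7132
initial course = atan2(N, D) = 167.30°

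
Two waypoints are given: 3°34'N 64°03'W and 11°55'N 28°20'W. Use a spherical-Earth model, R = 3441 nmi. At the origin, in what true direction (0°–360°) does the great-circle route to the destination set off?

74.7°

θ = atan2( sin Δλ·cos φ₂ ,  cos φ₁ sin φ₂ − sin φ₁ cos φ₂ cos Δλ )
  = atan2(+0.5712, +0.1567) = 74.66°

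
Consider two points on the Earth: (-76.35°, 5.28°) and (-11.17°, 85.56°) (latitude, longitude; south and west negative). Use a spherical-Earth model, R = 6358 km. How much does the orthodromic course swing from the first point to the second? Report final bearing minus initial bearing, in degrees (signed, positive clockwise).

At departure: θ₁ = atan2(sin Δλ cos φ₂, cos φ₁ sin φ₂ − sin φ₁ cos φ₂ cos Δλ) = 83.20°
At arrival: θ₂ = atan2(sin Δλ cos φ₁, −cos φ₂ sin φ₁ + sin φ₂ cos φ₁ cos Δλ) = 13.82°
Δθ = θ₂ − θ₁ = -69.4°

-69.4°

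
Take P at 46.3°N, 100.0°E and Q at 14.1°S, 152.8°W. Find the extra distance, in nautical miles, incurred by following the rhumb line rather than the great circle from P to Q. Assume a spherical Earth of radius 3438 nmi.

148 nmi

Great circle: cos σ = sin φ₁ sin φ₂ + cos φ₁ cos φ₂ cos Δλ,  σ = 1.9544 rad → d_gc = 6719.2 nmi
Rhumb line: Δψ = -1.1624, q = Δφ/Δψ = 0.9069, d_rh = R√(Δφ²+q²Δλ²) = 6867.6 nmi
Excess = 6867.6 − 6719.2 = 148.4 ≈ 148 nmi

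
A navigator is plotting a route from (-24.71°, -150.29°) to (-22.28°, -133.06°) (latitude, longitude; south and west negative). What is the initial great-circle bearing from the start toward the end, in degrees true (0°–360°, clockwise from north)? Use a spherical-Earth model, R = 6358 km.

N = sin Δλ·cos φ₂ = +0.2741;  D = cos φ₁ sin φ₂ − sin φ₁ cos φ₂ cos Δλ = +0.0250
initial course = atan2(N, D) = 84.78°

84.8°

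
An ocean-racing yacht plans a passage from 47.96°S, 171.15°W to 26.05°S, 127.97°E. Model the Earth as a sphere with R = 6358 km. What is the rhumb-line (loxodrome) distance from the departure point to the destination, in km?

5853 km

Δψ = ln[tan(π/4+φ₂/2)/tan(π/4+φ₁/2)] = +0.4852;  Δφ = +0.3824 rad,  Δλ = -1.0626 rad
q = Δφ/Δψ = 0.7881
d = R·√(Δφ² + q²Δλ²) = 6358·0.92055 = 5853 km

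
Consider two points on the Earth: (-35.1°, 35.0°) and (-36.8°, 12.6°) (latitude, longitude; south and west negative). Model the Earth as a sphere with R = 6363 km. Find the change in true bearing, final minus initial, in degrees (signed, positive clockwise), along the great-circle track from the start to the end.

Initial bearing θ₁ = atan2(sin Δλ cos φ₂, cos φ₁ sin φ₂ − sin φ₁ cos φ₂ cos Δλ) = 258.08°
Final bearing θ₂ = (initial bearing from the destination back to the start) + 180° = 271.34°
Δθ = θ₂ − θ₁ = +13.3°

+13.3°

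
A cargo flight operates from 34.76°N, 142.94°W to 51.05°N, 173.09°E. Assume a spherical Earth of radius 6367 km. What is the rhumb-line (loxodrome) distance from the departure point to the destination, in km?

3981 km

Δψ = ln[tan(π/4+φ₂/2)/tan(π/4+φ₁/2)] = +0.3918;  Δφ = +0.2843 rad,  Δλ = -0.7674 rad
q = Δφ/Δψ = 0.7257
d = R·√(Δφ² + q²Δλ²) = 6367·0.62529 = 3981 km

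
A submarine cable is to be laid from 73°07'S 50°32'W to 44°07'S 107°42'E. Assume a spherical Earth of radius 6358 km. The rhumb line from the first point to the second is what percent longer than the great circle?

Great circle: σ = 1.0787 rad → d_gc = Rσ = 6858.3 km
Rhumb: Δφ = +0.5061, Δλ = +2.7617, Δψ = +1.0480, q = Δφ/Δψ = 0.4829 → d_rh = R√(Δφ²+q²Δλ²) = 9070.0 km
Excess = (9070.0 − 6858.3) / 6858.3 = 2211.7 / 6858.3 = 32.249% ≈ 32.2%

32.2%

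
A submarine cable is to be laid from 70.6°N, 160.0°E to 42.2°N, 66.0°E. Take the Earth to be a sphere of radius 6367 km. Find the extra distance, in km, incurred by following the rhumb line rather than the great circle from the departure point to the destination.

513 km

Great circle: cos σ = sin φ₁ sin φ₂ + cos φ₁ cos φ₂ cos Δλ,  σ = 0.9066 rad → d_gc = 5772.4 km
Rhumb line: Δψ = -0.9526, q = Δφ/Δψ = 0.5203, d_rh = R√(Δφ²+q²Δλ²) = 6285.1 km
Excess = 6285.1 − 5772.4 = 512.7 ≈ 513 km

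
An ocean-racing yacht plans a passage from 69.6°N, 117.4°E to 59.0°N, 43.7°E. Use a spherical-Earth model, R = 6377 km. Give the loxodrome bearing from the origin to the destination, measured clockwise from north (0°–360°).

Meridional parts: M(φ₁)=+1.7152, M(φ₂)=+1.2826 → ΔM = -0.4326;  Δλ = -1.2863 rad
tan C = Δλ / ΔM = +2.9732 → C = 251.41°

251.4°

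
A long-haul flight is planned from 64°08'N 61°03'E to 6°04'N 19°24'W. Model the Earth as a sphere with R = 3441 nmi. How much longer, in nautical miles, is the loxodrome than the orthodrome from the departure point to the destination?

175 nmi

Great circle: cos σ = sin φ₁ sin φ₂ + cos φ₁ cos φ₂ cos Δλ,  σ = 1.4029 rad → d_gc = 4827.5 nmi
Rhumb line: Δψ = -1.3651, q = Δφ/Δψ = 0.7424, d_rh = R√(Δφ²+q²Δλ²) = 5002.7 nmi
Excess = 5002.7 − 4827.5 = 175.2 ≈ 175 nmi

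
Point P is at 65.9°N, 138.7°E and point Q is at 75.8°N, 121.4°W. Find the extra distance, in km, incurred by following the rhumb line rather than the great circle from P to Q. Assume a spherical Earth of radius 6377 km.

Great circle: cos σ = sin φ₁ sin φ₂ + cos φ₁ cos φ₂ cos Δλ,  σ = 0.5202 rad → d_gc = 3317.3 km
Rhumb line: Δψ = +0.5387, q = Δφ/Δψ = 0.3207, d_rh = R√(Δφ²+q²Δλ²) = 3732.5 km
Excess = 3732.5 − 3317.3 = 415.2 ≈ 415 km

415 km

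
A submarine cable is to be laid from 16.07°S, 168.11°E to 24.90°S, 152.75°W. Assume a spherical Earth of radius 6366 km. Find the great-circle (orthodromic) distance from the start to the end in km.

4175 km

Haversine: a = sin²(Δφ/2)+cos φ₁ cos φ₂ sin²(Δλ/2) = 0.10372;  σ = 2·atan2(√a,√(1−a))
σ = 37.574° → d = Rσ = 6366·0.65579 = 4175 km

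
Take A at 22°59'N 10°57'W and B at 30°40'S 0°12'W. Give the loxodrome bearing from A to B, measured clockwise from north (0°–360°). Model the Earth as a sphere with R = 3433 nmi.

Δψ = ln[tan(π/4+φ₂/2)/tan(π/4+φ₁/2)] = -0.9751
Δλ = +0.1876 rad (taken the short way round)
course = atan2(Δλ, Δψ) = 169.11°

169.1°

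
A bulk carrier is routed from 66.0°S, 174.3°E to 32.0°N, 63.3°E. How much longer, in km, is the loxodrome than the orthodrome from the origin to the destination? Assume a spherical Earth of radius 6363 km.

Great circle: cos σ = sin φ₁ sin φ₂ + cos φ₁ cos φ₂ cos Δλ,  σ = 2.2240 rad → d_gc = 14151.2 km
Rhumb line: Δψ = +2.1386, q = Δφ/Δψ = 0.7998, d_rh = R√(Δφ²+q²Δλ²) = 14685.1 km
Excess = 14685.1 − 14151.2 = 533.9 ≈ 534 km

534 km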